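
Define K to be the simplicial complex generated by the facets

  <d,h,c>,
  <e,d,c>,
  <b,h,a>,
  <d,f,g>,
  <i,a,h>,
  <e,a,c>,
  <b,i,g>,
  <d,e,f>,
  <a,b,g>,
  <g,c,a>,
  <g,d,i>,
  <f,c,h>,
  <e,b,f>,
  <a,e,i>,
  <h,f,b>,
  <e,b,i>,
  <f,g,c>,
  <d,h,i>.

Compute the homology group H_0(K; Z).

Take the total order a < b < c < d < e < f < g < h < i on the vertex set. Then K (dimension 2) consists of the simplices:

  0-simplices (9): a, b, c, d, e, f, g, h, i
  1-simplices (27): ab, ac, ae, ag, ah, ai, be, bf, bg, bh, bi, cd, ce, cf, cg, ch, de, df, dg, dh, di, ef, ei, fg, fh, gi, hi
  2-simplices (18): abg, abh, ace, acg, aei, ahi, bef, bei, bfh, bgi, cde, cdh, cfg, cfh, def, dfg, dgi, dhi

Hence C_0 ≅ Z^9, C_1 ≅ Z^27, C_2 ≅ Z^18.

The boundary map ∂_1: C_1 → C_0 is given by ∂[p,q] = [q] − [p]. For instance
  ∂ai = i − a.
The 9×27 boundary matrix has rank 8 and Smith normal form diag(1,1,1,1,1,1,1,1).

Boundary ∂_2: C_2 → C_1 sends each 2-simplex [p,q,r] to [q,r] − [p,r] + [p,q]. For instance
  ∂abh = bh − ah + ab,
  ∂cfh = fh − ch + cf.
The resulting 27×18 matrix has rank 18, and its Smith normal form has invariant factors (1,1,1,1,1,1,1,1,1,1,1,1,1,1,1,1,1,2).

Reading off H_k = ker ∂_k / im ∂_{k+1}:

  H_0: rank C_0 − rank ∂_1 = 9 − 8 = 1, and the invariant factors of ∂_1 are all 1, so H_0 ≅ Z.

H_0 = Z.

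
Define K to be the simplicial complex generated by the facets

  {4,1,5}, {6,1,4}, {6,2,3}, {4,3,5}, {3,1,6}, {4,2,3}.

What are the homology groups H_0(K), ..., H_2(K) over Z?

K has 6 vertices, 12 edges, 6 triangles.
rank ∂_0 = 0, rank ∂_1 = 5 ⇒ b_0 = 6 − 0 − 5 = 1; all invariant factors of ∂_1 are 1 so no torsion. So H_0 = Z.
rank ∂_1 = 5, rank ∂_2 = 6 ⇒ b_1 = 12 − 5 − 6 = 1; all invariant factors of ∂_2 are 1 so no torsion. So H_1 = Z.
rank ∂_2 = 6, rank ∂_3 = 0 ⇒ b_2 = 6 − 6 − 0 = 0. So H_2 = 0.

H_0 ≅ Z,  H_1 ≅ Z,  H_2 = 0.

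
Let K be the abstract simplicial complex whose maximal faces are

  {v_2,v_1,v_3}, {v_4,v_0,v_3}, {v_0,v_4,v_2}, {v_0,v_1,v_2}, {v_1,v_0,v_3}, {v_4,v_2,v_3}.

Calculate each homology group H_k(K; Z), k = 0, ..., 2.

We work with the vertex ordering v_0 < v_1 < v_2 < v_3 < v_4. The simplices of K, each written with vertices in increasing order, are:

  0-simplices (5): [v_0], [v_1], [v_2], [v_3], [v_4]
  1-simplices (9): [v_0,v_1], [v_0,v_2], [v_0,v_3], [v_0,v_4], [v_1,v_2], [v_1,v_3], [v_2,v_3], [v_2,v_4], [v_3,v_4]
  2-simplices (6): [v_0,v_1,v_2], [v_0,v_1,v_3], [v_0,v_2,v_4], [v_0,v_3,v_4], [v_1,v_2,v_3], [v_2,v_3,v_4]

so the chain groups are C_0 ≅ Z^5, C_1 ≅ Z^9, C_2 ≅ Z^6.

The boundary map ∂_1: C_1 → C_0 maps an edge to its endpoints' difference, ∂[p,q] = q − p. For instance
  ∂[v_1,v_2] = [v_2] − [v_1].
The 5×9 boundary matrix has rank 4 and Smith normal form diag(1,1,1,1).

∂_2: C_2 → C_1 sends each 2-simplex [p,q,r] to [q,r] − [p,r] + [p,q]. For instance
  ∂[v_0,v_1,v_3] = [v_1,v_3] − [v_0,v_3] + [v_0,v_1],
  ∂[v_0,v_2,v_4] = [v_2,v_4] − [v_0,v_4] + [v_0,v_2].
The resulting 9×6 matrix has rank 5, and its Smith normal form has invariant factors (1,1,1,1,1).

Computing H_k = (kernel of ∂_k) / (image of ∂_{k+1}):

  H_0: rank C_0 − rank ∂_1 = 5 − 4 = 1, and the invariant factors of ∂_1 are all 1, so H_0 ≅ Z.
  H_1: rank ker ∂_1 − rank ∂_2 = (9 − 4) − 5 = 0, and the invariant factors of ∂_2 are all 1, so H_1 ≅ 0.
  H_2: rank ker ∂_2 − rank ∂_3 = (6 − 5) − 0 = 1, and there is no ∂_3, so H_2 ≅ Z.

As a check, the Euler characteristic is 5 − 9 + 6 = 2, which agrees with 1 − 0 + 1 = 2.

H_0 ≅ Z,  H_1 = 0,  H_2 ≅ Z.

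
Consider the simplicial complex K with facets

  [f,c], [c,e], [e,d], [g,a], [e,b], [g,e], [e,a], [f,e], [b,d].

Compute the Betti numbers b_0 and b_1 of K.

Take the total order a < b < c < d < e < f < g on the vertex set. Then K (dimension 1) consists of the simplices:

  0-simplices (7): a, b, c, d, e, f, g
  1-simplices (9): ae, ag, bd, be, ce, cf, de, ef, eg

giving chain groups C_0 ≅ Z^7, C_1 ≅ Z^9.

Boundary ∂_1: C_1 → C_0 maps an edge to its endpoints' difference, ∂[p,q] = q − p.
The 7×9 boundary matrix has rank 6 and Smith normal form diag(1,1,1,1,1,1).

From H_k ≅ ker(∂_k) / im(∂_{k+1}) we obtain:

  H_0: rank C_0 − rank ∂_1 = 7 − 6 = 1, and the invariant factors of ∂_1 are all 1, so H_0 = Z.
  H_1: rank ker ∂_1 − rank ∂_2 = (9 − 6) − 0 = 3, and there is no ∂_2, so H_1 = Z^3.

Hence the Betti numbers are b_0 = 1, b_1 = 3.

b_0 = 1, b_1 = 3.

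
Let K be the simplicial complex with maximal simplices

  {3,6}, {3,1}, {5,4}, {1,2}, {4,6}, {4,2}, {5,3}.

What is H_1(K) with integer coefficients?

K has 6 vertices, 7 edges.
rank ∂_1 = 5, rank ∂_2 = 0 ⇒ b_1 = 7 − 5 − 0 = 2. So H_1 ≅ Z^2.

H_1 ≅ Z^2.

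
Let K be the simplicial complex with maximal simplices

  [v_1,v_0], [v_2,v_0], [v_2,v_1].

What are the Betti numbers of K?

Fix the vertex order v_0 < v_1 < v_2 and write every simplex with vertices in increasing order. Then dim K = 1 and the simplices of K are:

  0-simplices (3): [v_0], [v_1], [v_2]
  1-simplices (3): [v_0,v_1], [v_0,v_2], [v_1,v_2]

Hence C_0 ≅ Z^3, C_1 ≅ Z^3.

Boundary ∂_1: C_1 → C_0 maps an edge to its endpoints' difference, ∂[p,q] = q − p. For instance
  ∂[v_0,v_1] = [v_1] − [v_0].
This gives a 3×3 integer matrix of rank 2; reducing to Smith normal form yields diagonal entries (1,1).

Computing H_k = (kernel of ∂_k) / (image of ∂_{k+1}):

  H_0: rank C_0 − rank ∂_1 = 3 − 2 = 1, and the invariant factors of ∂_1 are all 1, so H_0 ≅ Z.
  H_1: rank ker ∂_1 − rank ∂_2 = (3 − 2) − 0 = 1, and there is no ∂_2, so H_1 ≅ Z.

Hence the Betti numbers are b_0 = 1, b_1 = 1.

b_0 = 1, b_1 = 1.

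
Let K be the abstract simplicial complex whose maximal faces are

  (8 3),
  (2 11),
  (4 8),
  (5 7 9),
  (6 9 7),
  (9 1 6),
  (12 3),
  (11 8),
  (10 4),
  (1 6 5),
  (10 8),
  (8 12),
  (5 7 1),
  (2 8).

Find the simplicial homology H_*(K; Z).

We work with the vertex ordering 1 < 2 < 3 < 4 < 5 < 6 < 7 < 8 < 9 < 10 < 11 < 12. The simplices of K, each written with vertices in increasing order, are:

  0-simplices (12): [1], [2], [3], [4], [5], [6], [7], [8], [9], [10], [11], [12]
  1-simplices (19): [1,5], [1,6], [1,7], [1,9], [2,8], [2,11], [3,8], [3,12], [4,8], [4,10], [5,6], [5,7], [5,9], [6,7], [6,9], [7,9], [8,10], [8,11], [8,12]
  2-simplices (5): [1,5,6], [1,5,7], [1,6,9], [5,7,9], [6,7,9]

so the chain groups are C_0 ≅ Z^12, C_1 ≅ Z^19, C_2 ≅ Z^5.

The boundary map ∂_1: C_1 → C_0 sends each edge [p,q] (with p < q) to q − p.
The 12×19 boundary matrix has rank 10 and Smith normal form diag(1,1,1,1,1,1,1,1,1,1).

The boundary map ∂_2: C_2 → C_1 acts by ∂[p,q,r] = [q,r] − [p,r] + [p,q]. For instance
  ∂[6,7,9] = [7,9] − [6,9] + [6,7],
  ∂[1,5,7] = [5,7] − [1,7] + [1,5].
As a 19×5 matrix over Z this has rank 5, with invariant factors (1,1,1,1,1).

Computing H_k = (kernel of ∂_k) / (image of ∂_{k+1}):

  H_0: rank C_0 − rank ∂_1 = 12 − 10 = 2, and the invariant factors of ∂_1 are all 1, so H_0 = Z^2.
  H_1: rank ker ∂_1 − rank ∂_2 = (19 − 10) − 5 = 4, and the invariant factors of ∂_2 are all 1, so H_1 = Z^4.
  H_2: rank ker ∂_2 − rank ∂_3 = (5 − 5) − 0 = 0, and there is no ∂_3, so H_2 = 0.

(K is a triangulation of the disjoint union of the Möbius band and a wedge of 3 circles.)

H_0 ≅ Z^2,  H_1 ≅ Z^4,  H_2 = 0.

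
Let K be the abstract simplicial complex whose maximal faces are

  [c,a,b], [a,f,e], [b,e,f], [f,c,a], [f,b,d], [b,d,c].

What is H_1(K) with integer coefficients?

Take the total order a < b < c < d < e < f on the vertex set. Then K (dimension 2) consists of the simplices:

  0-simplices (6): a, b, c, d, e, f
  1-simplices (12): ab, ac, ae, af, bc, bd, be, bf, cd, cf, df, ef
  2-simplices (6): abc, acf, aef, bcd, bdf, bef

giving chain groups C_0 ≅ Z^6, C_1 ≅ Z^12, C_2 ≅ Z^6.

∂_1: C_1 → C_0 is given by ∂[p,q] = [q] − [p].
The resulting 6×12 matrix has rank 5, and its Smith normal form has invariant factors (1,1,1,1,1).

The boundary map ∂_2: C_2 → C_1 maps a triangle to the signed sum of its edges. For instance
  ∂bef = ef − bf + be,
  ∂aef = ef − af + ae.
As a 12×6 matrix over Z this has rank 6, with invariant factors (1,1,1,1,1,1).

Reading off H_k = ker ∂_k / im ∂_{k+1}:

  H_1: rank ker ∂_1 − rank ∂_2 = (12 − 5) − 6 = 1, and the invariant factors of ∂_2 are all 1, so H_1 = Z.

(K is a triangulation of the cylinder S^1 x I.)

H_1 ≅ Z.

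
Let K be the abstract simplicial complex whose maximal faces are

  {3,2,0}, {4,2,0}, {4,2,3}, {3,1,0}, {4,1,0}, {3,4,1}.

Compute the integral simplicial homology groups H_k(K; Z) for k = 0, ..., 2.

H_0 = Z,  H_1 = 0,  H_2 = Z.

Fix the vertex order 0 < 1 < 2 < 3 < 4 and write every simplex with vertices in increasing order. Then dim K = 2 and the simplices of K are:

  0-simplices (5): [0], [1], [2], [3], [4]
  1-simplices (9): [0,1], [0,2], [0,3], [0,4], [1,3], [1,4], [2,3], [2,4], [3,4]
  2-simplices (6): [0,1,3], [0,1,4], [0,2,3], [0,2,4], [1,3,4], [2,3,4]

so the chain groups are C_0 ≅ Z^5, C_1 ≅ Z^9, C_2 ≅ Z^6.

∂_1: C_1 → C_0 is given by ∂[p,q] = [q] − [p]. For instance
  ∂[1,3] = [3] − [1].
As a 5×9 matrix over Z this has rank 4, with invariant factors (1,1,1,1).

Boundary ∂_2: C_2 → C_1 acts by ∂[p,q,r] = [q,r] − [p,r] + [p,q]. For instance
  ∂[0,1,3] = [1,3] − [0,3] + [0,1],
  ∂[2,3,4] = [3,4] − [2,4] + [2,3].
This gives a 9×6 integer matrix of rank 5; reducing to Smith normal form yields diagonal entries (1,1,1,1,1).

Computing H_k = (kernel of ∂_k) / (image of ∂_{k+1}):

  H_0: rank C_0 − rank ∂_1 = 5 − 4 = 1, and the invariant factors of ∂_1 are all 1, so H_0 = Z.
  H_1: rank ker ∂_1 − rank ∂_2 = (9 − 4) − 5 = 0, and the invariant factors of ∂_2 are all 1, so H_1 = 0.
  H_2: rank ker ∂_2 − rank ∂_3 = (6 − 5) − 0 = 1, and there is no ∂_3, so H_2 = Z.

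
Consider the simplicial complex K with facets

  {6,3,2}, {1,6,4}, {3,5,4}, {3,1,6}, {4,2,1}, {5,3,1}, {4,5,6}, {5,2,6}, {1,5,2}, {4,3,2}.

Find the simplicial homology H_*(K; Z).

We work with the vertex ordering 1 < 2 < 3 < 4 < 5 < 6. The simplices of K, each written with vertices in increasing order, are:

  0-simplices (6): [1], [2], [3], [4], [5], [6]
  1-simplices (15): [1,2], [1,3], [1,4], [1,5], [1,6], [2,3], [2,4], [2,5], [2,6], [3,4], [3,5], [3,6], [4,5], [4,6], [5,6]
  2-simplices (10): [1,2,4], [1,2,5], [1,3,5], [1,3,6], [1,4,6], [2,3,4], [2,3,6], [2,5,6], [3,4,5], [4,5,6]

so the chain groups are C_0 ≅ Z^6, C_1 ≅ Z^15, C_2 ≅ Z^10.

Boundary ∂_1: C_1 → C_0 is given by ∂[p,q] = [q] − [p]. For instance
  ∂[5,6] = [6] − [5].
As a 6×15 matrix over Z this has rank 5, with invariant factors (1,1,1,1,1).

The boundary map ∂_2: C_2 → C_1 acts by ∂[p,q,r] = [q,r] − [p,r] + [p,q]. For instance
  ∂[1,3,6] = [3,6] − [1,6] + [1,3],
  ∂[1,2,5] = [2,5] − [1,5] + [1,2].
As a 15×10 matrix over Z this has rank 10, with invariant factors (1,1,1,1,1,1,1,1,1,2).

From H_k ≅ ker(∂_k) / im(∂_{k+1}) we obtain:

  H_0: rank C_0 − rank ∂_1 = 6 − 5 = 1, and the invariant factors of ∂_1 are all 1, so H_0 ≅ Z.
  H_1: rank ker ∂_1 − rank ∂_2 = (15 − 5) − 10 = 0, and ∂_2 has invariant factor 2 > 1, so H_1 ≅ Z/2.
  H_2: rank ker ∂_2 − rank ∂_3 = (10 − 10) − 0 = 0, and there is no ∂_3, so H_2 ≅ 0.

H_0 = Z,  H_1 = Z/2,  H_2 = 0.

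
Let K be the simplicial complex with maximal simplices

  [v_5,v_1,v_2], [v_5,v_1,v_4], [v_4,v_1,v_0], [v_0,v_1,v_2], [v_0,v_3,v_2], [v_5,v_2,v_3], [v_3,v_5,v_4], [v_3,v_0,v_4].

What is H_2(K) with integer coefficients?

H_2 ≅ Z.

Order the vertices as v_0 < v_1 < v_2 < v_3 < v_4 < v_5. Listing each simplex with vertices in this order, K has dimension 2 with simplices:

  0-simplices (6): [v_0], [v_1], [v_2], [v_3], [v_4], [v_5]
  1-simplices (12): [v_0,v_1], [v_0,v_2], [v_0,v_3], [v_0,v_4], [v_1,v_2], [v_1,v_4], [v_1,v_5], [v_2,v_3], [v_2,v_5], [v_3,v_4], [v_3,v_5], [v_4,v_5]
  2-simplices (8): [v_0,v_1,v_2], [v_0,v_1,v_4], [v_0,v_2,v_3], [v_0,v_3,v_4], [v_1,v_2,v_5], [v_1,v_4,v_5], [v_2,v_3,v_5], [v_3,v_4,v_5]

giving chain groups C_0 ≅ Z^6, C_1 ≅ Z^12, C_2 ≅ Z^8.

The boundary map ∂_1: C_1 → C_0 maps an edge to its endpoints' difference, ∂[p,q] = q − p. For instance
  ∂[v_3,v_5] = [v_5] − [v_3].
The 6×12 boundary matrix has rank 5 and Smith normal form diag(1,1,1,1,1).

The boundary map ∂_2: C_2 → C_1 acts by ∂[p,q,r] = [q,r] − [p,r] + [p,q]. For instance
  ∂[v_1,v_2,v_5] = [v_2,v_5] − [v_1,v_5] + [v_1,v_2],
  ∂[v_1,v_4,v_5] = [v_4,v_5] − [v_1,v_5] + [v_1,v_4].
As a 12×8 matrix over Z this has rank 7, with invariant factors (1,1,1,1,1,1,1).

Computing H_k = (kernel of ∂_k) / (image of ∂_{k+1}):

  H_2: rank ker ∂_2 − rank ∂_3 = (8 − 7) − 0 = 1, and there is no ∂_3, so H_2 = Z.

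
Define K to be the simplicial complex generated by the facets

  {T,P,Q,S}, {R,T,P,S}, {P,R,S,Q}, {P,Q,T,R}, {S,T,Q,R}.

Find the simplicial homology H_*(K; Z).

H_0 ≅ Z,  H_1 = 0,  H_2 = 0,  H_3 ≅ Z.

Order the vertices as P < Q < R < S < T. Listing each simplex with vertices in this order, K has dimension 3 with simplices:

  0-simplices (5): P, Q, R, S, T
  1-simplices (10): PQ, PR, PS, PT, QR, QS, QT, RS, RT, ST
  2-simplices (10): PQR, PQS, PQT, PRS, PRT, PST, QRS, QRT, QST, RST
  3-simplices (5): PQRS, PQRT, PQST, PRST, QRST

giving chain groups C_0 ≅ Z^5, C_1 ≅ Z^10, C_2 ≅ Z^10, C_3 ≅ Z^5.

Boundary ∂_1: C_1 → C_0 sends each edge [p,q] (with p < q) to q − p.
As a 5×10 matrix over Z this has rank 4, with invariant factors (1,1,1,1).

∂_2: C_2 → C_1 maps a triangle to the signed sum of its edges. For instance
  ∂QRS = RS − QS + QR,
  ∂QST = ST − QT + QS.
This gives a 10×10 integer matrix of rank 6; reducing to Smith normal form yields diagonal entries (1,1,1,1,1,1).

∂_3: C_3 → C_2 sends each 3-simplex σ to the alternating sum Σ_i (−1)^i (σ with its i-th vertex removed). For instance
  ∂PQRS = QRS − PRS + PQS − PQR,
  ∂PRST = RST − PST + PRT − PRS.
This gives a 10×5 integer matrix of rank 4; reducing to Smith normal form yields diagonal entries (1,1,1,1).

Reading off H_k = ker ∂_k / im ∂_{k+1}:

  H_0: rank C_0 − rank ∂_1 = 5 − 4 = 1, and the invariant factors of ∂_1 are all 1, so H_0 = Z.
  H_1: rank ker ∂_1 − rank ∂_2 = (10 − 4) − 6 = 0, and the invariant factors of ∂_2 are all 1, so H_1 = 0.
  H_2: rank ker ∂_2 − rank ∂_3 = (10 − 6) − 4 = 0, and the invariant factors of ∂_3 are all 1, so H_2 = 0.
  H_3: rank ker ∂_3 − rank ∂_4 = (5 − 4) − 0 = 1, and there is no ∂_4, so H_3 = Z.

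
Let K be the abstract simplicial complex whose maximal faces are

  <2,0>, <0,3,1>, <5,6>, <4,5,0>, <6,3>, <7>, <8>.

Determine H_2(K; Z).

H_2 ≅ 0.

We work with the vertex ordering 0 < 1 < 2 < 3 < 4 < 5 < 6 < 7 < 8. The simplices of K, each written with vertices in increasing order, are:

  0-simplices (9): [0], [1], [2], [3], [4], [5], [6], [7], [8]
  1-simplices (9): [0,1], [0,2], [0,3], [0,4], [0,5], [1,3], [3,6], [4,5], [5,6]
  2-simplices (2): [0,1,3], [0,4,5]

Hence C_0 ≅ Z^9, C_1 ≅ Z^9, C_2 ≅ Z^2.

The boundary map ∂_1: C_1 → C_0 maps an edge to its endpoints' difference, ∂[p,q] = q − p. For instance
  ∂[5,6] = [6] − [5].
The resulting 9×9 matrix has rank 6, and its Smith normal form has invariant factors (1,1,1,1,1,1).

The boundary map ∂_2: C_2 → C_1 acts by ∂[p,q,r] = [q,r] − [p,r] + [p,q]. For instance
  ∂[0,4,5] = [4,5] − [0,5] + [0,4],
  ∂[0,1,3] = [1,3] − [0,3] + [0,1].
As a 9×2 matrix over Z this has rank 2, with invariant factors (1,1).

From H_k ≅ ker(∂_k) / im(∂_{k+1}) we obtain:

  H_2: rank ker ∂_2 − rank ∂_3 = (2 − 2) − 0 = 0, and there is no ∂_3, so H_2 = 0.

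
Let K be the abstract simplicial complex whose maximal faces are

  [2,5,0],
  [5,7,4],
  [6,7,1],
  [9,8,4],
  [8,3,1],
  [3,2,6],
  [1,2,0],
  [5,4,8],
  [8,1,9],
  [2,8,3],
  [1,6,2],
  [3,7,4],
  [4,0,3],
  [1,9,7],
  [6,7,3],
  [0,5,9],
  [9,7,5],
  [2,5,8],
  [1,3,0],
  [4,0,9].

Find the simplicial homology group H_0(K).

H_0 = Z.

K has 10 vertices, 30 edges, 20 triangles.
rank ∂_0 = 0, rank ∂_1 = 9 ⇒ b_0 = 10 − 0 − 9 = 1; all invariant factors of ∂_1 are 1 so no torsion. So H_0 ≅ Z.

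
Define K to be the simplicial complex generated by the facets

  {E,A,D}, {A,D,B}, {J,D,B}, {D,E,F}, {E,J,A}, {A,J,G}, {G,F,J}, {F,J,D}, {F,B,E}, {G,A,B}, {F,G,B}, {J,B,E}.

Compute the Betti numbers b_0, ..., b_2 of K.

b_0 = 1, b_1 = 0, b_2 = 0.

Fix the vertex order A < B < D < E < F < G < J and write every simplex with vertices in increasing order. Then dim K = 2 and the simplices of K are:

  0-simplices (7): A, B, D, E, F, G, J
  1-simplices (18): AB, AD, AE, AG, AJ, BD, BE, BF, BG, BJ, DE, DF, DJ, EF, EJ, FG, FJ, GJ
  2-simplices (12): ABD, ABG, ADE, AEJ, AGJ, BDJ, BEF, BEJ, BFG, DEF, DFJ, FGJ

Hence C_0 ≅ Z^7, C_1 ≅ Z^18, C_2 ≅ Z^12.

The boundary map ∂_1: C_1 → C_0 is given by ∂[p,q] = [q] − [p]. For instance
  ∂DJ = J − D.
This gives a 7×18 integer matrix of rank 6; reducing to Smith normal form yields diagonal entries (1,1,1,1,1,1).

The boundary map ∂_2: C_2 → C_1 maps a triangle to the signed sum of its edges. For instance
  ∂DEF = EF − DF + DE,
  ∂ABD = BD − AD + AB.
The 18×12 boundary matrix has rank 12 and Smith normal form diag(1,1,1,1,1,1,1,1,1,1,1,2).

Now H_k = ker ∂_k / im ∂_{k+1}, so:

  H_0: rank C_0 − rank ∂_1 = 7 − 6 = 1, and the invariant factors of ∂_1 are all 1, so H_0 ≅ Z.
  H_1: rank ker ∂_1 − rank ∂_2 = (18 − 6) − 12 = 0, and ∂_2 has invariant factor 2 > 1, so H_1 ≅ Z_2.
  H_2: rank ker ∂_2 − rank ∂_3 = (12 − 12) − 0 = 0, and there is no ∂_3, so H_2 ≅ 0.

Hence the Betti numbers are b_0 = 1, b_1 = 0, b_2 = 0.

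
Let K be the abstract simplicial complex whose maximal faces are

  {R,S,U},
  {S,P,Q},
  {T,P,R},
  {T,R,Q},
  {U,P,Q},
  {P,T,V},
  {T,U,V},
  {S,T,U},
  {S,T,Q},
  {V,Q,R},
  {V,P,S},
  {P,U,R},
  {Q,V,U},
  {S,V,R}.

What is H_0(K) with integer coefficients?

H_0 ≅ Z.

Take the total order P < Q < R < S < T < U < V on the vertex set. Then K (dimension 2) consists of the simplices:

  0-simplices (7): P, Q, R, S, T, U, V
  1-simplices (21): PQ, PR, PS, PT, PU, PV, QR, QS, QT, QU, QV, RS, RT, RU, RV, ST, SU, SV, TU, TV, UV
  2-simplices (14): PQS, PQU, PRT, PRU, PSV, PTV, QRT, QRV, QST, QUV, RSU, RSV, STU, TUV

giving chain groups C_0 ≅ Z^7, C_1 ≅ Z^21, C_2 ≅ Z^14.

Boundary ∂_1: C_1 → C_0 is given by ∂[p,q] = [q] − [p].
The 7×21 boundary matrix has rank 6 and Smith normal form diag(1,1,1,1,1,1).

∂_2: C_2 → C_1 maps a triangle to the signed sum of its edges. For instance
  ∂QRT = RT − QT + QR,
  ∂QUV = UV − QV + QU.
The 21×14 boundary matrix has rank 13 and Smith normal form diag(1,1,1,1,1,1,1,1,1,1,1,1,1).

Reading off H_k = ker ∂_k / im ∂_{k+1}:

  H_0: rank C_0 − rank ∂_1 = 7 − 6 = 1, and the invariant factors of ∂_1 are all 1, so H_0 ≅ Z.

(K is a triangulation of the torus T^2.)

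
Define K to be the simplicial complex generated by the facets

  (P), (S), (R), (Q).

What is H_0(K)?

We work with the vertex ordering P < Q < R < S. The simplices of K, each written with vertices in increasing order, are:

  0-simplices (4): P, Q, R, S

so the chain groups are C_0 ≅ Z^4.

From H_k ≅ ker(∂_k) / im(∂_{k+1}) we obtain:

  H_0: rank C_0 − rank ∂_1 = 4 − 0 = 4, and there is no ∂_1, so H_0 = Z^4.

H_0 = Z^4.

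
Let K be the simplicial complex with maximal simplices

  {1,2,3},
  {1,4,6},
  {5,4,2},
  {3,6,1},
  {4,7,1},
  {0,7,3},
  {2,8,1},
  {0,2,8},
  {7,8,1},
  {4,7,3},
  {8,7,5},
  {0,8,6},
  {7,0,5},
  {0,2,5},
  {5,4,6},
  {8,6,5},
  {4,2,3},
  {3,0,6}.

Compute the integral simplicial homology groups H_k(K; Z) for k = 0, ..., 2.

We work with the vertex ordering 0 < 1 < 2 < 3 < 4 < 5 < 6 < 7 < 8. The simplices of K, each written with vertices in increasing order, are:

  0-simplices (9): [0], [1], [2], [3], [4], [5], [6], [7], [8]
  1-simplices (27): (27 of them)
  2-simplices (18): [0,2,5], [0,2,8], [0,3,6], [0,3,7], [0,5,7], [0,6,8], [1,2,3], [1,2,8], [1,3,6], [1,4,6], [1,4,7], [1,7,8], [2,3,4], [2,4,5], [3,4,7], [4,5,6], [5,6,8], [5,7,8]

so the chain groups are C_0 ≅ Z^9, C_1 ≅ Z^27, C_2 ≅ Z^18.

Boundary ∂_1: C_1 → C_0 maps an edge to its endpoints' difference, ∂[p,q] = q − p.
This gives a 9×27 integer matrix of rank 8; reducing to Smith normal form yields diagonal entries (1,1,1,1,1,1,1,1).

∂_2: C_2 → C_1 maps a triangle to the signed sum of its edges. For instance
  ∂[1,2,3] = [2,3] − [1,3] + [1,2],
  ∂[0,3,6] = [3,6] − [0,6] + [0,3].
The 27×18 boundary matrix has rank 18 and Smith normal form diag(1,1,1,1,1,1,1,1,1,1,1,1,1,1,1,1,1,2).

Now H_k = ker ∂_k / im ∂_{k+1}, so:

  H_0: rank C_0 − rank ∂_1 = 9 − 8 = 1, and the invariant factors of ∂_1 are all 1, so H_0 ≅ Z.
  H_1: rank ker ∂_1 − rank ∂_2 = (27 − 8) − 18 = 1, and ∂_2 has invariant factor 2 > 1, so H_1 ≅ Z × Z/2.
  H_2: rank ker ∂_2 − rank ∂_3 = (18 − 18) − 0 = 0, and there is no ∂_3, so H_2 ≅ 0.

As a check, the Euler characteristic is 9 − 27 + 18 = 0, which agrees with 1 − 1 + 0 = 0.

H_0 = Z,  H_1 = Z × Z/2,  H_2 = 0.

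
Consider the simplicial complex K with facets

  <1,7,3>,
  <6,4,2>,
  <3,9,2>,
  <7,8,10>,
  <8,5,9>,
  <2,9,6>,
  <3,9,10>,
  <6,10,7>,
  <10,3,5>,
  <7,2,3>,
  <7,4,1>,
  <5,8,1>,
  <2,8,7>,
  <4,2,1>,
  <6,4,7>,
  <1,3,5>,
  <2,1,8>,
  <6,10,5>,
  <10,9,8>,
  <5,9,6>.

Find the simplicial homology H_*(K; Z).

H_0 = Z,  H_1 = Z ⊕ Z/2,  H_2 = 0.

We work with the vertex ordering 1 < 2 < 3 < 4 < 5 < 6 < 7 < 8 < 9 < 10. The simplices of K, each written with vertices in increasing order, are:

  0-simplices (10): [1], [2], [3], [4], [5], [6], [7], [8], [9], [10]
  1-simplices (30): (30 of them)
  2-simplices (20): (20 of them)

Hence C_0 ≅ Z^10, C_1 ≅ Z^30, C_2 ≅ Z^20.

Boundary ∂_1: C_1 → C_0 is given by ∂[p,q] = [q] − [p].
This gives a 10×30 integer matrix of rank 9; reducing to Smith normal form yields diagonal entries (1,1,1,1,1,1,1,1,1).

The boundary map ∂_2: C_2 → C_1 acts by ∂[p,q,r] = [q,r] − [p,r] + [p,q]. For instance
  ∂[1,3,5] = [3,5] − [1,5] + [1,3],
  ∂[4,6,7] = [6,7] − [4,7] + [4,6].
This gives a 30×20 integer matrix of rank 20; reducing to Smith normal form yields diagonal entries (1,1,1,1,1,1,1,1,1,1,1,1,1,1,1,1,1,1,1,2).

Computing H_k = (kernel of ∂_k) / (image of ∂_{k+1}):

  H_0: rank C_0 − rank ∂_1 = 10 − 9 = 1, and the invariant factors of ∂_1 are all 1, so H_0 ≅ Z.
  H_1: rank ker ∂_1 − rank ∂_2 = (30 − 9) − 20 = 1, and ∂_2 has invariant factor 2 > 1, so H_1 ≅ Z ⊕ Z/2.
  H_2: rank ker ∂_2 − rank ∂_3 = (20 − 20) − 0 = 0, and there is no ∂_3, so H_2 ≅ 0.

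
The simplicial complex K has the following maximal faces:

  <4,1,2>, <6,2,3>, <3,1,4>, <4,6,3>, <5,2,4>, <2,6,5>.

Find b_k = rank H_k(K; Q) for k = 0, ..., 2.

b_0 = 1, b_1 = 1, b_2 = 0.

K has 6 vertices, 12 edges, 6 triangles.
rank ∂_0 = 0, rank ∂_1 = 5 ⇒ b_0 = 6 − 0 − 5 = 1; all invariant factors of ∂_1 are 1 so no torsion. So H_0 ≅ Z.
rank ∂_1 = 5, rank ∂_2 = 6 ⇒ b_1 = 12 − 5 − 6 = 1; all invariant factors of ∂_2 are 1 so no torsion. So H_1 ≅ Z.
rank ∂_2 = 6, rank ∂_3 = 0 ⇒ b_2 = 6 − 6 − 0 = 0. So H_2 ≅ 0.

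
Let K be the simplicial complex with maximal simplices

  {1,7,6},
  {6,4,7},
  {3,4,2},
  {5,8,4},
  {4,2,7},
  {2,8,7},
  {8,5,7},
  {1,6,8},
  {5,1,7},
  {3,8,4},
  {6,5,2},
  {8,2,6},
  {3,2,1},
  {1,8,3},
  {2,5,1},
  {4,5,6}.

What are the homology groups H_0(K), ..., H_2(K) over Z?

Take the total order 1 < 2 < 3 < 4 < 5 < 6 < 7 < 8 on the vertex set. Then K (dimension 2) consists of the simplices:

  0-simplices (8): [1], [2], [3], [4], [5], [6], [7], [8]
  1-simplices (24): (24 of them)
  2-simplices (16): [1,2,3], [1,2,5], [1,3,8], [1,5,7], [1,6,7], [1,6,8], [2,3,4], [2,4,7], [2,5,6], [2,6,8], [2,7,8], [3,4,8], [4,5,6], [4,5,8], [4,6,7], [5,7,8]

Hence C_0 ≅ Z^8, C_1 ≅ Z^24, C_2 ≅ Z^16.

∂_1: C_1 → C_0 is given by ∂[p,q] = [q] − [p].
The 8×24 boundary matrix has rank 7 and Smith normal form diag(1,1,1,1,1,1,1).

The boundary map ∂_2: C_2 → C_1 maps a triangle to the signed sum of its edges. For instance
  ∂[3,4,8] = [4,8] − [3,8] + [3,4],
  ∂[2,5,6] = [5,6] − [2,6] + [2,5].
This gives a 24×16 integer matrix of rank 15; reducing to Smith normal form yields diagonal entries (1,1,1,1,1,1,1,1,1,1,1,1,1,1,1).

Computing H_k = (kernel of ∂_k) / (image of ∂_{k+1}):

  H_0: rank C_0 − rank ∂_1 = 8 − 7 = 1, and the invariant factors of ∂_1 are all 1, so H_0 = Z.
  H_1: rank ker ∂_1 − rank ∂_2 = (24 − 7) − 15 = 2, and the invariant factors of ∂_2 are all 1, so H_1 = Z^2.
  H_2: rank ker ∂_2 − rank ∂_3 = (16 − 15) − 0 = 1, and there is no ∂_3, so H_2 = Z.

H_0 = Z,  H_1 = Z^2,  H_2 = Z.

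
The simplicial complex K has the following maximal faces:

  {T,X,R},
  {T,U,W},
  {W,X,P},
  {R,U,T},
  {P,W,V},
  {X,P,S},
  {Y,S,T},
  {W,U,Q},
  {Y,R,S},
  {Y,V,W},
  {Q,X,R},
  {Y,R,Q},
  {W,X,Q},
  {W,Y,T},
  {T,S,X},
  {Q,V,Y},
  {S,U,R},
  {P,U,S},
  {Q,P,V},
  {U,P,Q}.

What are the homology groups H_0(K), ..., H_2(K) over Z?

Fix the vertex order P < Q < R < S < T < U < V < W < X < Y and write every simplex with vertices in increasing order. Then dim K = 2 and the simplices of K are:

  0-simplices (10): P, Q, R, S, T, U, V, W, X, Y
  1-simplices (30): PQ, PS, PU, PV, PW, PX, QR, QU, QV, QW, QX, QY, RS, RT, RU, RX, RY, ST, SU, SX, SY, TU, TW, TX, TY, UW, VW, VY, WX, WY
  2-simplices (20): PQU, PQV, PSU, PSX, PVW, PWX, QRX, QRY, QUW, QVY, QWX, RSU, RSY, RTU, RTX, STX, STY, TUW, TWY, VWY

giving chain groups C_0 ≅ Z^10, C_1 ≅ Z^30, C_2 ≅ Z^20.

∂_1: C_1 → C_0 is given by ∂[p,q] = [q] − [p]. For instance
  ∂WY = Y − W.
The 10×30 boundary matrix has rank 9 and Smith normal form diag(1,1,1,1,1,1,1,1,1).

∂_2: C_2 → C_1 sends each 2-simplex [p,q,r] to [q,r] − [p,r] + [p,q]. For instance
  ∂QUW = UW − QW + QU,
  ∂RTU = TU − RU + RT.
The resulting 30×20 matrix has rank 20, and its Smith normal form has invariant factors (1,1,1,1,1,1,1,1,1,1,1,1,1,1,1,1,1,1,1,2).

Reading off H_k = ker ∂_k / im ∂_{k+1}:

  H_0: rank C_0 − rank ∂_1 = 10 − 9 = 1, and the invariant factors of ∂_1 are all 1, so H_0 ≅ Z.
  H_1: rank ker ∂_1 − rank ∂_2 = (30 − 9) − 20 = 1, and ∂_2 has invariant factor 2 > 1, so H_1 ≅ Z × Z/2.
  H_2: rank ker ∂_2 − rank ∂_3 = (20 − 20) − 0 = 0, and there is no ∂_3, so H_2 ≅ 0.

H_0 ≅ Z,  H_1 ≅ Z × Z/2,  H_2 = 0.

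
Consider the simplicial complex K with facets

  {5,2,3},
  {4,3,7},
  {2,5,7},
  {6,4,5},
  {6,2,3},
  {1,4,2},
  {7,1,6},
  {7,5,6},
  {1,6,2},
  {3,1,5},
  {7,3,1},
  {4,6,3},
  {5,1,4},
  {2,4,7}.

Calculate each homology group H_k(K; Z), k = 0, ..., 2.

H_0 ≅ Z,  H_1 ≅ Z^2,  H_2 ≅ Z.

K has 7 vertices, 21 edges, 14 triangles.
rank ∂_0 = 0, rank ∂_1 = 6 ⇒ b_0 = 7 − 0 − 6 = 1; all invariant factors of ∂_1 are 1 so no torsion. So H_0 = Z.
rank ∂_1 = 6, rank ∂_2 = 13 ⇒ b_1 = 21 − 6 − 13 = 2; all invariant factors of ∂_2 are 1 so no torsion. So H_1 = Z^2.
rank ∂_2 = 13, rank ∂_3 = 0 ⇒ b_2 = 14 − 13 − 0 = 1. So H_2 = Z.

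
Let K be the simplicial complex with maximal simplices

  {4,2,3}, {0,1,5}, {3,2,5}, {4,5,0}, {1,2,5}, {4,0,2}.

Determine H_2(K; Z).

H_2 = 0.

We work with the vertex ordering 0 < 1 < 2 < 3 < 4 < 5. The simplices of K, each written with vertices in increasing order, are:

  0-simplices (6): [0], [1], [2], [3], [4], [5]
  1-simplices (12): [0,1], [0,2], [0,4], [0,5], [1,2], [1,5], [2,3], [2,4], [2,5], [3,4], [3,5], [4,5]
  2-simplices (6): [0,1,5], [0,2,4], [0,4,5], [1,2,5], [2,3,4], [2,3,5]

Hence C_0 ≅ Z^6, C_1 ≅ Z^12, C_2 ≅ Z^6.

The boundary map ∂_1: C_1 → C_0 is given by ∂[p,q] = [q] − [p].
The 6×12 boundary matrix has rank 5 and Smith normal form diag(1,1,1,1,1).

The boundary map ∂_2: C_2 → C_1 sends each 2-simplex [p,q,r] to [q,r] − [p,r] + [p,q]. For instance
  ∂[2,3,5] = [3,5] − [2,5] + [2,3],
  ∂[1,2,5] = [2,5] − [1,5] + [1,2].
The resulting 12×6 matrix has rank 6, and its Smith normal form has invariant factors (1,1,1,1,1,1).

Computing H_k = (kernel of ∂_k) / (image of ∂_{k+1}):

  H_2: rank ker ∂_2 − rank ∂_3 = (6 − 6) − 0 = 0, and there is no ∂_3, so H_2 = 0.

(K is a triangulation of the cylinder S^1 x I.)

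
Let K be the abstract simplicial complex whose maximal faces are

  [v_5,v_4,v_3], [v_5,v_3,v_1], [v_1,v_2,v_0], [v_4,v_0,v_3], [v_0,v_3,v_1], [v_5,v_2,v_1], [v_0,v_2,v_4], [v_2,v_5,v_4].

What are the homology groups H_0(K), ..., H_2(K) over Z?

Take the total order v_0 < v_1 < v_2 < v_3 < v_4 < v_5 on the vertex set. Then K (dimension 2) consists of the simplices:

  0-simplices (6): [v_0], [v_1], [v_2], [v_3], [v_4], [v_5]
  1-simplices (12): [v_0,v_1], [v_0,v_2], [v_0,v_3], [v_0,v_4], [v_1,v_2], [v_1,v_3], [v_1,v_5], [v_2,v_4], [v_2,v_5], [v_3,v_4], [v_3,v_5], [v_4,v_5]
  2-simplices (8): [v_0,v_1,v_2], [v_0,v_1,v_3], [v_0,v_2,v_4], [v_0,v_3,v_4], [v_1,v_2,v_5], [v_1,v_3,v_5], [v_2,v_4,v_5], [v_3,v_4,v_5]

giving chain groups C_0 ≅ Z^6, C_1 ≅ Z^12, C_2 ≅ Z^8.

∂_1: C_1 → C_0 is given by ∂[p,q] = [q] − [p].
As a 6×12 matrix over Z this has rank 5, with invariant factors (1,1,1,1,1).

The boundary map ∂_2: C_2 → C_1 maps a triangle to the signed sum of its edges. For instance
  ∂[v_3,v_4,v_5] = [v_4,v_5] − [v_3,v_5] + [v_3,v_4],
  ∂[v_2,v_4,v_5] = [v_4,v_5] − [v_2,v_5] + [v_2,v_4].
The resulting 12×8 matrix has rank 7, and its Smith normal form has invariant factors (1,1,1,1,1,1,1).

Reading off H_k = ker ∂_k / im ∂_{k+1}:

  H_0: rank C_0 − rank ∂_1 = 6 − 5 = 1, and the invariant factors of ∂_1 are all 1, so H_0 = Z.
  H_1: rank ker ∂_1 − rank ∂_2 = (12 − 5) − 7 = 0, and the invariant factors of ∂_2 are all 1, so H_1 = 0.
  H_2: rank ker ∂_2 − rank ∂_3 = (8 − 7) − 0 = 1, and there is no ∂_3, so H_2 = Z.

(K is a triangulation of the 2-sphere S^2.)

H_0 = Z,  H_1 = 0,  H_2 = Z.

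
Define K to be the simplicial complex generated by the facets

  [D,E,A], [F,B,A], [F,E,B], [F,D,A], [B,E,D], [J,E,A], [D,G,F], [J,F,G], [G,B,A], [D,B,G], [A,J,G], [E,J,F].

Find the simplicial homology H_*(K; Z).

H_0 ≅ Z,  H_1 ≅ Z_2,  H_2 = 0.

K has 7 vertices, 18 edges, 12 triangles.
rank ∂_0 = 0, rank ∂_1 = 6 ⇒ b_0 = 7 − 0 − 6 = 1; all invariant factors of ∂_1 are 1 so no torsion. So H_0 ≅ Z.
rank ∂_1 = 6, rank ∂_2 = 12 ⇒ b_1 = 18 − 6 − 12 = 0; ∂_2 has invariant factor(s) [2] giving torsion. So H_1 ≅ Z_2.
rank ∂_2 = 12, rank ∂_3 = 0 ⇒ b_2 = 12 − 12 − 0 = 0. So H_2 ≅ 0.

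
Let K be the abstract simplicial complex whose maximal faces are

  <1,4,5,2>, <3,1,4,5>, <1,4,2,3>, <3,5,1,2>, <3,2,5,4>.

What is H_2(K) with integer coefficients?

We work with the vertex ordering 1 < 2 < 3 < 4 < 5. The simplices of K, each written with vertices in increasing order, are:

  0-simplices (5): [1], [2], [3], [4], [5]
  1-simplices (10): [1,2], [1,3], [1,4], [1,5], [2,3], [2,4], [2,5], [3,4], [3,5], [4,5]
  2-simplices (10): [1,2,3], [1,2,4], [1,2,5], [1,3,4], [1,3,5], [1,4,5], [2,3,4], [2,3,5], [2,4,5], [3,4,5]
  3-simplices (5): [1,2,3,4], [1,2,3,5], [1,2,4,5], [1,3,4,5], [2,3,4,5]

so the chain groups are C_0 ≅ Z^5, C_1 ≅ Z^10, C_2 ≅ Z^10, C_3 ≅ Z^5.

The boundary map ∂_1: C_1 → C_0 sends each edge [p,q] (with p < q) to q − p.
The 5×10 boundary matrix has rank 4 and Smith normal form diag(1,1,1,1).

∂_2: C_2 → C_1 maps a triangle to the signed sum of its edges. For instance
  ∂[2,3,4] = [3,4] − [2,4] + [2,3],
  ∂[1,2,3] = [2,3] − [1,3] + [1,2].
The 10×10 boundary matrix has rank 6 and Smith normal form diag(1,1,1,1,1,1).

∂_3: C_3 → C_2 sends each 3-simplex σ to the alternating sum Σ_i (−1)^i (σ with its i-th vertex removed). For instance
  ∂[2,3,4,5] = [3,4,5] − [2,4,5] + [2,3,5] − [2,3,4],
  ∂[1,2,4,5] = [2,4,5] − [1,4,5] + [1,2,5] − [1,2,4].
As a 10×5 matrix over Z this has rank 4, with invariant factors (1,1,1,1).

Reading off H_k = ker ∂_k / im ∂_{k+1}:

  H_2: rank ker ∂_2 − rank ∂_3 = (10 − 6) − 4 = 0, and the invariant factors of ∂_3 are all 1, so H_2 ≅ 0.

(K is a triangulation of the 3-sphere S^3.)

H_2 = 0.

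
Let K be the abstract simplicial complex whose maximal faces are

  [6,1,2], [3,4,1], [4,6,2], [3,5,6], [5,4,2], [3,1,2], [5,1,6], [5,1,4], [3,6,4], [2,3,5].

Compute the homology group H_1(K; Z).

We work with the vertex ordering 1 < 2 < 3 < 4 < 5 < 6. The simplices of K, each written with vertices in increasing order, are:

  0-simplices (6): [1], [2], [3], [4], [5], [6]
  1-simplices (15): [1,2], [1,3], [1,4], [1,5], [1,6], [2,3], [2,4], [2,5], [2,6], [3,4], [3,5], [3,6], [4,5], [4,6], [5,6]
  2-simplices (10): [1,2,3], [1,2,6], [1,3,4], [1,4,5], [1,5,6], [2,3,5], [2,4,5], [2,4,6], [3,4,6], [3,5,6]

giving chain groups C_0 ≅ Z^6, C_1 ≅ Z^15, C_2 ≅ Z^10.

The boundary map ∂_1: C_1 → C_0 maps an edge to its endpoints' difference, ∂[p,q] = q − p. For instance
  ∂[3,6] = [6] − [3].
The 6×15 boundary matrix has rank 5 and Smith normal form diag(1,1,1,1,1).

Boundary ∂_2: C_2 → C_1 maps a triangle to the signed sum of its edges. For instance
  ∂[1,2,3] = [2,3] − [1,3] + [1,2],
  ∂[1,5,6] = [5,6] − [1,6] + [1,5].
The 15×10 boundary matrix has rank 10 and Smith normal form diag(1,1,1,1,1,1,1,1,1,2).

From H_k ≅ ker(∂_k) / im(∂_{k+1}) we obtain:

  H_1: rank ker ∂_1 − rank ∂_2 = (15 − 5) − 10 = 0, and ∂_2 has invariant factor 2 > 1, so H_1 ≅ Z/2Z.

H_1 = Z/2Z.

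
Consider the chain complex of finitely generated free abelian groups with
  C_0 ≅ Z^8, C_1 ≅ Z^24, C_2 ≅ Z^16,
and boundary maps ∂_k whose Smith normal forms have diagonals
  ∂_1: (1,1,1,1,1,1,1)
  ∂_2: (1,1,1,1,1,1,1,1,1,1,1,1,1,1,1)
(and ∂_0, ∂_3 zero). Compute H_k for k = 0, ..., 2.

H_0: b_0 = 8 − 0 − 7 = 1; torsion from ∂_1 factors > 1: none. So H_0 = Z.
H_1: b_1 = 24 − 7 − 15 = 2; torsion from ∂_2 factors > 1: none. So H_1 = Z^2.
H_2: b_2 = 16 − 15 − 0 = 1; torsion from ∂_3 factors > 1: none. So H_2 = Z.

H_0 = Z,  H_1 = Z^2,  H_2 = Z.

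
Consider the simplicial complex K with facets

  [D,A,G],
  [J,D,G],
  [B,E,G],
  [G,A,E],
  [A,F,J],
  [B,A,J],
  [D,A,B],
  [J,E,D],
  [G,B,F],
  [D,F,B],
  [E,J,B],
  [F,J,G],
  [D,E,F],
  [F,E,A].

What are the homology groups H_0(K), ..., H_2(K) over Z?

H_0 ≅ Z,  H_1 ≅ Z^2,  H_2 ≅ Z.

We work with the vertex ordering A < B < D < E < F < G < J. The simplices of K, each written with vertices in increasing order, are:

  0-simplices (7): A, B, D, E, F, G, J
  1-simplices (21): AB, AD, AE, AF, AG, AJ, BD, BE, BF, BG, BJ, DE, DF, DG, DJ, EF, EG, EJ, FG, FJ, GJ
  2-simplices (14): ABD, ABJ, ADG, AEF, AEG, AFJ, BDF, BEG, BEJ, BFG, DEF, DEJ, DGJ, FGJ

giving chain groups C_0 ≅ Z^7, C_1 ≅ Z^21, C_2 ≅ Z^14.

∂_1: C_1 → C_0 maps an edge to its endpoints' difference, ∂[p,q] = q − p. For instance
  ∂DF = F − D.
This gives a 7×21 integer matrix of rank 6; reducing to Smith normal form yields diagonal entries (1,1,1,1,1,1).

The boundary map ∂_2: C_2 → C_1 acts by ∂[p,q,r] = [q,r] − [p,r] + [p,q]. For instance
  ∂ABJ = BJ − AJ + AB,
  ∂BEG = EG − BG + BE.
The 21×14 boundary matrix has rank 13 and Smith normal form diag(1,1,1,1,1,1,1,1,1,1,1,1,1).

Reading off H_k = ker ∂_k / im ∂_{k+1}:

  H_0: rank C_0 − rank ∂_1 = 7 − 6 = 1, and the invariant factors of ∂_1 are all 1, so H_0 = Z.
  H_1: rank ker ∂_1 − rank ∂_2 = (21 − 6) − 13 = 2, and the invariant factors of ∂_2 are all 1, so H_1 = Z^2.
  H_2: rank ker ∂_2 − rank ∂_3 = (14 − 13) − 0 = 1, and there is no ∂_3, so H_2 = Z.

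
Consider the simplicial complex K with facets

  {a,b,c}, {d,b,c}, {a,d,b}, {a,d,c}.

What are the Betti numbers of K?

b_0 = 1, b_1 = 0, b_2 = 1.

Take the total order a < b < c < d on the vertex set. Then K (dimension 2) consists of the simplices:

  0-simplices (4): a, b, c, d
  1-simplices (6): ab, ac, ad, bc, bd, cd
  2-simplices (4): abc, abd, acd, bcd

giving chain groups C_0 ≅ Z^4, C_1 ≅ Z^6, C_2 ≅ Z^4.

Boundary ∂_1: C_1 → C_0 is given by ∂[p,q] = [q] − [p].
The 4×6 boundary matrix has rank 3 and Smith normal form diag(1,1,1).

The boundary map ∂_2: C_2 → C_1 sends each 2-simplex [p,q,r] to [q,r] − [p,r] + [p,q]. For instance
  ∂abd = bd − ad + ab,
  ∂acd = cd − ad + ac.
The 6×4 boundary matrix has rank 3 and Smith normal form diag(1,1,1).

From H_k ≅ ker(∂_k) / im(∂_{k+1}) we obtain:

  H_0: rank C_0 − rank ∂_1 = 4 − 3 = 1, and the invariant factors of ∂_1 are all 1, so H_0 = Z.
  H_1: rank ker ∂_1 − rank ∂_2 = (6 − 3) − 3 = 0, and the invariant factors of ∂_2 are all 1, so H_1 = 0.
  H_2: rank ker ∂_2 − rank ∂_3 = (4 − 3) − 0 = 1, and there is no ∂_3, so H_2 = Z.

Hence the Betti numbers are b_0 = 1, b_1 = 0, b_2 = 1.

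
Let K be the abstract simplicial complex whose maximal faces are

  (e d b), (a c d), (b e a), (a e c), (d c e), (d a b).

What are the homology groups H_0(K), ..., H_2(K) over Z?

H_0 = Z,  H_1 = 0,  H_2 = Z.

We work with the vertex ordering a < b < c < d < e. The simplices of K, each written with vertices in increasing order, are:

  0-simplices (5): a, b, c, d, e
  1-simplices (9): ab, ac, ad, ae, bd, be, cd, ce, de
  2-simplices (6): abd, abe, acd, ace, bde, cde

Hence C_0 ≅ Z^5, C_1 ≅ Z^9, C_2 ≅ Z^6.

∂_1: C_1 → C_0 maps an edge to its endpoints' difference, ∂[p,q] = q − p.
As a 5×9 matrix over Z this has rank 4, with invariant factors (1,1,1,1).

∂_2: C_2 → C_1 maps a triangle to the signed sum of its edges. For instance
  ∂abd = bd − ad + ab,
  ∂acd = cd − ad + ac.
As a 9×6 matrix over Z this has rank 5, with invariant factors (1,1,1,1,1).

Computing H_k = (kernel of ∂_k) / (image of ∂_{k+1}):

  H_0: rank C_0 − rank ∂_1 = 5 − 4 = 1, and the invariant factors of ∂_1 are all 1, so H_0 ≅ Z.
  H_1: rank ker ∂_1 − rank ∂_2 = (9 − 4) − 5 = 0, and the invariant factors of ∂_2 are all 1, so H_1 ≅ 0.
  H_2: rank ker ∂_2 − rank ∂_3 = (6 − 5) − 0 = 1, and there is no ∂_3, so H_2 ≅ Z.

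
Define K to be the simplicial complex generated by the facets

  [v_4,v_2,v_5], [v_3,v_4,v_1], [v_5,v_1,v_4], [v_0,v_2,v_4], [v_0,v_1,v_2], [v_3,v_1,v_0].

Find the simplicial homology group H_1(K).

H_1 ≅ Z.

Fix the vertex order v_0 < v_1 < v_2 < v_3 < v_4 < v_5 and write every simplex with vertices in increasing order. Then dim K = 2 and the simplices of K are:

  0-simplices (6): [v_0], [v_1], [v_2], [v_3], [v_4], [v_5]
  1-simplices (12): [v_0,v_1], [v_0,v_2], [v_0,v_3], [v_0,v_4], [v_1,v_2], [v_1,v_3], [v_1,v_4], [v_1,v_5], [v_2,v_4], [v_2,v_5], [v_3,v_4], [v_4,v_5]
  2-simplices (6): [v_0,v_1,v_2], [v_0,v_1,v_3], [v_0,v_2,v_4], [v_1,v_3,v_4], [v_1,v_4,v_5], [v_2,v_4,v_5]

so the chain groups are C_0 ≅ Z^6, C_1 ≅ Z^12, C_2 ≅ Z^6.

Boundary ∂_1: C_1 → C_0 maps an edge to its endpoints' difference, ∂[p,q] = q − p.
The 6×12 boundary matrix has rank 5 and Smith normal form diag(1,1,1,1,1).

∂_2: C_2 → C_1 sends each 2-simplex [p,q,r] to [q,r] − [p,r] + [p,q]. For instance
  ∂[v_0,v_1,v_2] = [v_1,v_2] − [v_0,v_2] + [v_0,v_1],
  ∂[v_1,v_4,v_5] = [v_4,v_5] − [v_1,v_5] + [v_1,v_4].
As a 12×6 matrix over Z this has rank 6, with invariant factors (1,1,1,1,1,1).

Now H_k = ker ∂_k / im ∂_{k+1}, so:

  H_1: rank ker ∂_1 − rank ∂_2 = (12 − 5) − 6 = 1, and the invariant factors of ∂_2 are all 1, so H_1 = Z.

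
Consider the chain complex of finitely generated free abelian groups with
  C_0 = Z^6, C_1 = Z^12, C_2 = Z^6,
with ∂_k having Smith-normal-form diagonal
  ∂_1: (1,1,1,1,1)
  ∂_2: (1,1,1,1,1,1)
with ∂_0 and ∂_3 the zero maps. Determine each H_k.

H_0: b_0 = 6 − 0 − 5 = 1; torsion from ∂_1 factors > 1: none. So H_0 ≅ Z.
H_1: b_1 = 12 − 5 − 6 = 1; torsion from ∂_2 factors > 1: none. So H_1 ≅ Z.
H_2: b_2 = 6 − 6 − 0 = 0; torsion from ∂_3 factors > 1: none. So H_2 ≅ 0.

H_0 ≅ Z,  H_1 ≅ Z,  H_2 = 0.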